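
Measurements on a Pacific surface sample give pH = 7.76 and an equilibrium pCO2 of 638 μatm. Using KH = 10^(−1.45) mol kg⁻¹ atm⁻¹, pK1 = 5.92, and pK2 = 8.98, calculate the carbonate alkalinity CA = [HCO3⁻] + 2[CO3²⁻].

[CO2*] = KH · pCO2 = 10^(−1.45) × 638×10^-6 = 2.264×10^-5 mol/kg
α₀ = 1/(1 + K1/[H⁺] + K1K2/[H⁺]²) = 1/(1 + 10^+1.84 + 10^+0.62) = 0.01345
DIC = [CO2*]/α₀ = 2.264×10^-5 / 0.01345 = 1.683 mmol/kg
CA = (α₁ + 2α₂)·DIC = (0.9305 + 2×0.05607) × 1.683 = 1.75 mmol/kg

CA = 1.75 mmol/kg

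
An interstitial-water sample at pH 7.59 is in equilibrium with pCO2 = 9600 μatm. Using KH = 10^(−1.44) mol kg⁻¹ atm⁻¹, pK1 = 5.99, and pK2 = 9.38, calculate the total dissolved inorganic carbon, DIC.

DIC = 14.4 mmol/kg

[CO2*] = KH · pCO2 = 10^(−1.44) × 9600×10^-6 = 3.486×10^-4 mol/kg
α₀ = 1/(1 + K1/[H⁺] + K1K2/[H⁺]²) = 1/(1 + 10^+1.60 + 10^-0.19) = 0.02412
DIC = [CO2*]/α₀ = 3.486×10^-4 / 0.02412 = 14.4 mmol/kg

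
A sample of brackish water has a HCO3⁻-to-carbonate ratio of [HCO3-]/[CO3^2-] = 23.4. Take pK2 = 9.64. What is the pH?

From K2 = [H⁺][CO3^2-]/[HCO3-]:  pH = pK2 − log₁₀([HCO3-]/[CO3^2-])
log₁₀(23.4) = +1.369
pH = 9.64 − (+1.369) = 8.27

pH = 8.27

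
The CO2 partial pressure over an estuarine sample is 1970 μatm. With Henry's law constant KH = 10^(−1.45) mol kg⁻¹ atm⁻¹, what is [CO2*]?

[CO2*] = 69.9 μmol/kg

KH = 10^(−1.45) = 3.548×10^-2 mol kg⁻¹ atm⁻¹
[CO2*] = KH · pCO2 = 3.548×10^-2 × 1970×10^-6 atm = 6.99×10^-5 mol/kg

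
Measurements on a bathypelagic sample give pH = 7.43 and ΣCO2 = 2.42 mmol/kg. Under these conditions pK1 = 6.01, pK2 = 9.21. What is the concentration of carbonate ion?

α₂ = 1 / (1 + [H⁺]/K2 + [H⁺]²/(K1K2)) = 1 / (1 + 10^+1.78 + 10^+0.36)
   = 1 / (1 + 60.256 + 2.2909) = 1/63.547 = 0.01574
[CO3²⁻] = α₂ × DIC = 0.01574 × 2.42 = 0.0381 mmol/kg

[CO3²⁻] = 0.0381 mmol/kg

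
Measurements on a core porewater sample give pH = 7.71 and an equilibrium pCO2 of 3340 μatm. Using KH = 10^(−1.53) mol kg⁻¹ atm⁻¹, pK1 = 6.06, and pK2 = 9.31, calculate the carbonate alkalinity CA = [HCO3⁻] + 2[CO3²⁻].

[CO2*] = KH · pCO2 = 10^(−1.53) × 3340×10^-6 = 9.857×10^-5 mol/kg
α₀ = 1/(1 + K1/[H⁺] + K1K2/[H⁺]²) = 1/(1 + 10^+1.65 + 10^+0.05) = 0.02137
DIC = [CO2*]/α₀ = 9.857×10^-5 / 0.02137 = 4.612 mmol/kg
CA = (α₁ + 2α₂)·DIC = (0.9546 + 2×0.02398) × 4.612 = 4.62 mmol/kg

CA = 4.62 mmol/kg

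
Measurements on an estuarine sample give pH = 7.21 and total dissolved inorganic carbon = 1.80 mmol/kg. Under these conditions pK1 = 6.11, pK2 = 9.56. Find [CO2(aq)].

α₀ = 1 / (1 + K1/[H⁺] + K1K2/[H⁺]²) = 1 / (1 + 10^+1.10 + 10^-1.25)
   = 1 / (1 + 12.589 + 0.056234) = 1/13.645 = 0.07328
[CO2*] = α₀ × DIC = 0.07328 × 1.80 = 0.132 mmol/kg

[CO2*] = 0.132 mmol/kg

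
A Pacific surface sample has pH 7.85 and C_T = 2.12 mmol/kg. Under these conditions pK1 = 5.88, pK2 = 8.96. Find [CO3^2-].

α₂ = 1 / (1 + [H⁺]/K2 + [H⁺]²/(K1K2)) = 1 / (1 + 10^+1.11 + 10^-0.86)
   = 1 / (1 + 12.882 + 0.13804) = 1/14.021 = 0.07132
[CO3²⁻] = α₂ × DIC = 0.07132 × 2.12 = 0.151 mmol/kg

[CO3²⁻] = 0.151 mmol/kg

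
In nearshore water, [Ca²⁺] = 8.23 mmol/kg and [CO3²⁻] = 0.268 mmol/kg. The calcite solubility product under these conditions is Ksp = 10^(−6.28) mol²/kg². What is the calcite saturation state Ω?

Ksp = 10^(−6.28) = 5.248×10^-7
Ω = [Ca²⁺][CO3²⁻]/Ksp = (8.23×10^-3)(0.268×10^-3) / 5.248×10^-7 = 4.20

Ω = 4.20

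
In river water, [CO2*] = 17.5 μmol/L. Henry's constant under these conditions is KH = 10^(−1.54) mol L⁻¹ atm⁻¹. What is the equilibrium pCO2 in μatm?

KH = 10^(−1.54) = 2.884×10^-2 mol L⁻¹ atm⁻¹
pCO2 = [CO2*]/KH = 17.5×10^-6 / 2.884×10^-2 = 6.07×10^-4 atm = 607 μatm

pCO2 = 607 μatm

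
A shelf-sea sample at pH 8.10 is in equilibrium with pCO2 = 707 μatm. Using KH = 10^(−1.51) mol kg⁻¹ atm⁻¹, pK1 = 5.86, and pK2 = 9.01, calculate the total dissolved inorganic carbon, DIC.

[CO2*] = KH · pCO2 = 10^(−1.51) × 707×10^-6 = 2.185×10^-5 mol/kg
α₀ = 1/(1 + K1/[H⁺] + K1K2/[H⁺]²) = 1/(1 + 10^+2.24 + 10^+1.33) = 0.005098
DIC = [CO2*]/α₀ = 2.185×10^-5 / 0.005098 = 4.29 mmol/kg

DIC = 4.29 mmol/kg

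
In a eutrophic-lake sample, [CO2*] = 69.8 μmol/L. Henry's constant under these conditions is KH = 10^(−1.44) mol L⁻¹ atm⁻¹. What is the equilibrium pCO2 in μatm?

KH = 10^(−1.44) = 3.631×10^-2 mol L⁻¹ atm⁻¹
pCO2 = [CO2*]/KH = 69.8×10^-6 / 3.631×10^-2 = 1.92×10^-3 atm = 1920 μatm

pCO2 = 1920 μatm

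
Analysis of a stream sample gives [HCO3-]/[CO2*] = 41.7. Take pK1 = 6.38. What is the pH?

pH = 8.00

From K1 = [H⁺][HCO3-]/[CO2*]:  pH = pK1 + log₁₀([HCO3-]/[CO2*])
log₁₀(41.7) = +1.620
pH = 6.38 + (+1.620) = 8.00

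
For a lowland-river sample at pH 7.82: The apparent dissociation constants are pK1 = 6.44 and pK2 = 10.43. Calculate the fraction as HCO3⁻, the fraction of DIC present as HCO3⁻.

α₁ = 0.958

α₁ = 1 / (1 + [H⁺]/K1 + K2/[H⁺]) = 1 / (1 + 10^-1.38 + 10^-2.61)
   = 1 / (1 + 0.041687 + 0.0024547) = 1/1.0441 = 0.9577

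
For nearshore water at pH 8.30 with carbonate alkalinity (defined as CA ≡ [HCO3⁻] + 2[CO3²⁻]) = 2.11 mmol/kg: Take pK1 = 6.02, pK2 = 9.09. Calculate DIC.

DIC = 1.86 mmol/kg

CA = [HCO3⁻] + 2[CO3²⁻] = (α₁ + 2α₂)·DIC
At pH 8.30: [H⁺]/K1 = 10^-2.28 = 0.0052481, K2/[H⁺] = 10^-0.79 = 0.16218
α₁ = 1/(1 + 0.0052481 + 0.16218) = 1/1.1674 = 0.8566; α₂ = α₁·K2/[H⁺] = 0.1389
α₁ + 2α₂ = 1.1344
DIC = CA / (α₁ + 2α₂) = 2.11 / 1.1344 = 1.86 mmol/kg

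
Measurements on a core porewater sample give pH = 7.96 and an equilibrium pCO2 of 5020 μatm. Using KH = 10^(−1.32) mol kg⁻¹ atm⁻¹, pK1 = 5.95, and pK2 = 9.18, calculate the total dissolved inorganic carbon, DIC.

[CO2*] = KH · pCO2 = 10^(−1.32) × 5020×10^-6 = 2.403×10^-4 mol/kg
α₀ = 1/(1 + K1/[H⁺] + K1K2/[H⁺]²) = 1/(1 + 10^+2.01 + 10^+0.79) = 0.009133
DIC = [CO2*]/α₀ = 2.403×10^-4 / 0.009133 = 26.3 mmol/kg

DIC = 26.3 mmol/kg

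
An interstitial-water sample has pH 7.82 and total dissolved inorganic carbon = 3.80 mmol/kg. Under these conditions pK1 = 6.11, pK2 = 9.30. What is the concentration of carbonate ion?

[CO3²⁻] = 0.120 mmol/kg

α₂ = 1 / (1 + [H⁺]/K2 + [H⁺]²/(K1K2)) = 1 / (1 + 10^+1.48 + 10^-0.23)
   = 1 / (1 + 30.200 + 0.58884) = 1/31.788 = 0.03146
[CO3²⁻] = α₂ × DIC = 0.03146 × 3.80 = 0.120 mmol/kg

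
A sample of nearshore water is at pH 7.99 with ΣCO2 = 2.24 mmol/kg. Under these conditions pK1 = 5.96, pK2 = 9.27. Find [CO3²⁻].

[CO3²⁻] = 0.111 mmol/kg

α₂ = 1 / (1 + [H⁺]/K2 + [H⁺]²/(K1K2)) = 1 / (1 + 10^+1.28 + 10^-0.75)
   = 1 / (1 + 19.055 + 0.17783) = 1/20.232 = 0.04943
[CO3²⁻] = α₂ × DIC = 0.04943 × 2.24 = 0.111 mmol/kg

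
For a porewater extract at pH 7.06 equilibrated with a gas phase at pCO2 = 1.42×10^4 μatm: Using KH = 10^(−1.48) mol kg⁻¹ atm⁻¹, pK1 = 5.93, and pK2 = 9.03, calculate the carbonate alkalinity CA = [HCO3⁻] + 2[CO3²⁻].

CA = 6.48 mmol/kg

[CO2*] = KH · pCO2 = 10^(−1.48) × 1.42×10^4×10^-6 = 4.702×10^-4 mol/kg
α₀ = 1/(1 + K1/[H⁺] + K1K2/[H⁺]²) = 1/(1 + 10^+1.13 + 10^-0.84) = 0.06833
DIC = [CO2*]/α₀ = 4.702×10^-4 / 0.06833 = 6.881 mmol/kg
CA = (α₁ + 2α₂)·DIC = (0.9218 + 2×0.009877) × 6.881 = 6.48 mmol/kg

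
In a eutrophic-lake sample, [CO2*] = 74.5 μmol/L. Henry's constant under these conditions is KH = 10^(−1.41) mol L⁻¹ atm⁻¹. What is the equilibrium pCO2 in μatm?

pCO2 = 1910 μatm

KH = 10^(−1.41) = 3.890×10^-2 mol L⁻¹ atm⁻¹
pCO2 = [CO2*]/KH = 74.5×10^-6 / 3.890×10^-2 = 1.91×10^-3 atm = 1910 μatm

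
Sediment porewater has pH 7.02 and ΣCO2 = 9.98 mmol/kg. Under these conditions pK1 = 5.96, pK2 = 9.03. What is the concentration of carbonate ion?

α₂ = 1 / (1 + [H⁺]/K2 + [H⁺]²/(K1K2)) = 1 / (1 + 10^+2.01 + 10^+0.95)
   = 1 / (1 + 102.33 + 8.9125) = 1/112.24 = 0.008909
[CO3²⁻] = α₂ × DIC = 0.008909 × 9.98 = 0.0889 mmol/kg

[CO3²⁻] = 0.0889 mmol/kg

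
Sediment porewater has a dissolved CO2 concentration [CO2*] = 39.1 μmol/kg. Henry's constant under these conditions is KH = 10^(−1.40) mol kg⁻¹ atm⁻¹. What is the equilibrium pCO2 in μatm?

pCO2 = 982 μatm

KH = 10^(−1.40) = 3.981×10^-2 mol kg⁻¹ atm⁻¹
pCO2 = [CO2*]/KH = 39.1×10^-6 / 3.981×10^-2 = 9.82×10^-4 atm = 982 μatm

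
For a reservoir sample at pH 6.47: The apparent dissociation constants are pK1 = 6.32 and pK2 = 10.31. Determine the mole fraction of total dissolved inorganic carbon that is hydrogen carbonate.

α₁ = 0.585

α₁ = 1 / (1 + [H⁺]/K1 + K2/[H⁺]) = 1 / (1 + 10^-0.15 + 10^-3.84)
   = 1 / (1 + 0.70795 + 0.00014454) = 1/1.7081 = 0.5854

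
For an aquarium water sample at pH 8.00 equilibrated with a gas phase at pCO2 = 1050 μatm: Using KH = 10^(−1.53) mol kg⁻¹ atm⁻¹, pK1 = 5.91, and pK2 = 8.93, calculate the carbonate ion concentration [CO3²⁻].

[CO2*] = KH · pCO2 = 10^(−1.53) × 1050×10^-6 = 3.099×10^-5 mol/kg
α₀ = 1/(1 + K1/[H⁺] + K1K2/[H⁺]²) = 1/(1 + 10^+2.09 + 10^+1.16) = 0.007221
DIC = [CO2*]/α₀ = 3.099×10^-5 / 0.007221 = 4.291 mmol/kg
[CO3²⁻] = α₂·DIC; α₂ = 0.1044, so [CO3²⁻] = 0.1044 × 4.291 = 0.448 mmol/kg

[CO3²⁻] = 0.448 mmol/kg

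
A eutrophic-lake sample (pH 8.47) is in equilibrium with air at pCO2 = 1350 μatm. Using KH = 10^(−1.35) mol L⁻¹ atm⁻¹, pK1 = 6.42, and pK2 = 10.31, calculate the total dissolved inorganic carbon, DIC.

DIC = 6.92 mmol/L

[CO2*] = KH · pCO2 = 10^(−1.35) × 1350×10^-6 = 6.030×10^-5 mol/L
α₀ = 1/(1 + K1/[H⁺] + K1K2/[H⁺]²) = 1/(1 + 10^+2.05 + 10^+0.21) = 0.008709
DIC = [CO2*]/α₀ = 6.030×10^-5 / 0.008709 = 6.92 mmol/L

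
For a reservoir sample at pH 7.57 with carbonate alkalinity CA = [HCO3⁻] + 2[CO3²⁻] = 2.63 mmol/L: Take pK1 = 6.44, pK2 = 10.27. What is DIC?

DIC = 2.82 mmol/L

CA = [HCO3⁻] + 2[CO3²⁻] = (α₁ + 2α₂)·DIC
At pH 7.57: [H⁺]/K1 = 10^-1.13 = 0.074131, K2/[H⁺] = 10^-2.70 = 0.0019953
α₁ = 1/(1 + 0.074131 + 0.0019953) = 1/1.0761 = 0.9293; α₂ = α₁·K2/[H⁺] = 0.001854
α₁ + 2α₂ = 0.9330
DIC = CA / (α₁ + 2α₂) = 2.63 / 0.9330 = 2.82 mmol/L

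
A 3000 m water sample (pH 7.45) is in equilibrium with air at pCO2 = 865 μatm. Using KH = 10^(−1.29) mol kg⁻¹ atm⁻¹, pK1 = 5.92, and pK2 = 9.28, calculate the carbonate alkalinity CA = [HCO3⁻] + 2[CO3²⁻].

CA = 1.55 mmol/kg

[CO2*] = KH · pCO2 = 10^(−1.29) × 865×10^-6 = 4.436×10^-5 mol/kg
α₀ = 1/(1 + K1/[H⁺] + K1K2/[H⁺]²) = 1/(1 + 10^+1.53 + 10^-0.30) = 0.02826
DIC = [CO2*]/α₀ = 4.436×10^-5 / 0.02826 = 1.570 mmol/kg
CA = (α₁ + 2α₂)·DIC = (0.9576 + 2×0.01416) × 1.570 = 1.55 mmol/kg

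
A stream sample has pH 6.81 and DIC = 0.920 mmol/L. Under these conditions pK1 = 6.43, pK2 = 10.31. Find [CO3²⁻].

[CO3²⁻] = 0.205 μmol/L

α₂ = 1 / (1 + [H⁺]/K2 + [H⁺]²/(K1K2)) = 1 / (1 + 10^+3.50 + 10^+3.12)
   = 1 / (1 + 3162.3 + 1318.3) = 1/4481.5 = 0.0002231
[CO3²⁻] = α₂ × DIC = 0.0002231 × 0.920 = 0.000205 mmol/L = 0.205 μmol/L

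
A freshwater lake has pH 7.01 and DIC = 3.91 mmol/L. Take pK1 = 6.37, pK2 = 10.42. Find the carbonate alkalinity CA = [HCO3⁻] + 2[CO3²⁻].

CA = [HCO3⁻] + 2[CO3²⁻] = (α₁ + 2α₂)·DIC
At pH 7.01: [H⁺]/K1 = 10^-0.64 = 0.22909, K2/[H⁺] = 10^-3.41 = 0.00038905
α₁ = 1/(1 + 0.22909 + 0.00038905) = 1/1.2295 = 0.8134; α₂ = α₁·K2/[H⁺] = 0.0003164
α₁ + 2α₂ = 0.8140
CA = 0.8140 × 3.91 = 3.18 mmol/L

CA = 3.18 mmol/L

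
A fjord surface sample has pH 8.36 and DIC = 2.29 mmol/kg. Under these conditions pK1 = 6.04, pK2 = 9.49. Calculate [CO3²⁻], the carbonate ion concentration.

α₂ = 1 / (1 + [H⁺]/K2 + [H⁺]²/(K1K2)) = 1 / (1 + 10^+1.13 + 10^-1.19)
   = 1 / (1 + 13.490 + 0.064565) = 1/14.554 = 0.06871
[CO3²⁻] = α₂ × DIC = 0.06871 × 2.29 = 0.157 mmol/kg

[CO3²⁻] = 0.157 mmol/kg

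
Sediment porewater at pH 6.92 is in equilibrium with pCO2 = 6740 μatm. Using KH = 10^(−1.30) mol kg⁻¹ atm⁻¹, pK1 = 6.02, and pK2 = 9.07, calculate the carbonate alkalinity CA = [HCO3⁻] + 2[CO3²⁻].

[CO2*] = KH · pCO2 = 10^(−1.30) × 6740×10^-6 = 3.378×10^-4 mol/kg
α₀ = 1/(1 + K1/[H⁺] + K1K2/[H⁺]²) = 1/(1 + 10^+0.90 + 10^-1.25) = 0.1111
DIC = [CO2*]/α₀ = 3.378×10^-4 / 0.1111 = 3.040 mmol/kg
CA = (α₁ + 2α₂)·DIC = (0.8826 + 2×0.006249) × 3.040 = 2.72 mmol/kg

CA = 2.72 mmol/kg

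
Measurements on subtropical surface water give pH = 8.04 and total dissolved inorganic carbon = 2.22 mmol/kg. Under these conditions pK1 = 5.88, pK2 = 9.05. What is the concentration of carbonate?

[CO3²⁻] = 0.196 mmol/kg

α₂ = 1 / (1 + [H⁺]/K2 + [H⁺]²/(K1K2)) = 1 / (1 + 10^+1.01 + 10^-1.15)
   = 1 / (1 + 10.233 + 0.070795) = 1/11.304 = 0.08847
[CO3²⁻] = α₂ × DIC = 0.08847 × 2.22 = 0.196 mmol/kg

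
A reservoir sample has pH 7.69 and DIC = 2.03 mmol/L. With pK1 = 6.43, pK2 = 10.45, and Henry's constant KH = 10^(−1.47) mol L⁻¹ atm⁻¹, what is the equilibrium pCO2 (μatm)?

α₀ = 1 / (1 + K1/[H⁺] + K1K2/[H⁺]²) = 1 / (1 + 10^+1.26 + 10^-1.50)
   = 1 / (1 + 18.197 + 0.031623) = 1/19.229 = 0.05201
[CO2*] = α₀ × DIC = 0.05201 × 2.03 = 0.1056 mmol/L
pCO2 = [CO2*]/KH = 1.056×10^-4 / 3.388×10^-2 = 3120 μatm

pCO2 = 3120 μatm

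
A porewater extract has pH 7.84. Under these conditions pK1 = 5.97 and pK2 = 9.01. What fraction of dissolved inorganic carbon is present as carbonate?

α₂ = 1 / (1 + [H⁺]/K2 + [H⁺]²/(K1K2)) = 1 / (1 + 10^+1.17 + 10^-0.70)
   = 1 / (1 + 14.791 + 0.19953) = 1/15.991 = 0.06254

α₂ = 0.0625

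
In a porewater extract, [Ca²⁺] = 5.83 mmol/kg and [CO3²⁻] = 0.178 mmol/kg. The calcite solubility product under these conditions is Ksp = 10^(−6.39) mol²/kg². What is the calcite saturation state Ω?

Ksp = 10^(−6.39) = 4.074×10^-7
Ω = [Ca²⁺][CO3²⁻]/Ksp = (5.83×10^-3)(0.178×10^-3) / 4.074×10^-7 = 2.55

Ω = 2.55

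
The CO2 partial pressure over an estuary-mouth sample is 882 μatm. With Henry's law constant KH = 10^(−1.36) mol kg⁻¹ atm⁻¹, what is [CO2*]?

KH = 10^(−1.36) = 4.365×10^-2 mol kg⁻¹ atm⁻¹
[CO2*] = KH · pCO2 = 4.365×10^-2 × 882×10^-6 atm = 3.85×10^-5 mol/kg

[CO2*] = 38.5 μmol/kg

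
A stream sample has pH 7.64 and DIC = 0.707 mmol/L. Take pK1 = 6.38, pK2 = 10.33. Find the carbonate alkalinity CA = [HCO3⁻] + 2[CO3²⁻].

CA = 0.672 mmol/L

CA = [HCO3⁻] + 2[CO3²⁻] = (α₁ + 2α₂)·DIC
At pH 7.64: [H⁺]/K1 = 10^-1.26 = 0.054954, K2/[H⁺] = 10^-2.69 = 0.0020417
α₁ = 1/(1 + 0.054954 + 0.0020417) = 1/1.0570 = 0.9461; α₂ = α₁·K2/[H⁺] = 0.001932
α₁ + 2α₂ = 0.9499
CA = 0.9499 × 0.707 = 0.672 mmol/L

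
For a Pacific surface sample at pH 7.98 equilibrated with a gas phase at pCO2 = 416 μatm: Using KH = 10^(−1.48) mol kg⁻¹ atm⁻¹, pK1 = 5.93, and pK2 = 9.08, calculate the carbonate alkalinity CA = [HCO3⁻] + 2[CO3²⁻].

CA = 1.79 mmol/kg

[CO2*] = KH · pCO2 = 10^(−1.48) × 416×10^-6 = 1.378×10^-5 mol/kg
α₀ = 1/(1 + K1/[H⁺] + K1K2/[H⁺]²) = 1/(1 + 10^+2.05 + 10^+0.95) = 0.008189
DIC = [CO2*]/α₀ = 1.378×10^-5 / 0.008189 = 1.682 mmol/kg
CA = (α₁ + 2α₂)·DIC = (0.9188 + 2×0.07298) × 1.682 = 1.79 mmol/kg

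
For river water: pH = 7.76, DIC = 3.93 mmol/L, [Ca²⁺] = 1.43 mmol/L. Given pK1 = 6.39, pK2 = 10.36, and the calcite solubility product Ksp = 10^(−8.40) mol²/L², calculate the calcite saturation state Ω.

Ω = 3.39

α₂ = 1 / (1 + [H⁺]/K2 + [H⁺]²/(K1K2)) = 1 / (1 + 10^+2.60 + 10^+1.23)
   = 1 / (1 + 398.11 + 16.982) = 1/416.09 = 0.002403
[CO3²⁻] = α₂ × DIC = 0.002403 × 3.93 = 0.009445 mmol/L = 9.445 μmol/L
Ksp = 10^(−8.40) = 3.981×10^-9
Ω = [Ca²⁺][CO3²⁻]/Ksp = (1.43×10^-3)(9.445×10^-6) / 3.981×10^-9 = 3.39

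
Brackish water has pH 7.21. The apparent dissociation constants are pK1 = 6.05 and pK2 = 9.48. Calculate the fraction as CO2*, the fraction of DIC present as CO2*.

α₀ = 0.0644

α₀ = 1 / (1 + K1/[H⁺] + K1K2/[H⁺]²) = 1 / (1 + 10^+1.16 + 10^-1.11)
   = 1 / (1 + 14.454 + 0.077625) = 1/15.532 = 0.06438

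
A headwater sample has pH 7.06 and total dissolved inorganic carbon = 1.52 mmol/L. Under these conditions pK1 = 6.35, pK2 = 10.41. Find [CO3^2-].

[CO3²⁻] = 0.568 μmol/L

α₂ = 1 / (1 + [H⁺]/K2 + [H⁺]²/(K1K2)) = 1 / (1 + 10^+3.35 + 10^+2.64)
   = 1 / (1 + 2238.7 + 436.52) = 1/2676.2 = 0.0003737
[CO3²⁻] = α₂ × DIC = 0.0003737 × 1.52 = 0.000568 mmol/L = 0.568 μmol/L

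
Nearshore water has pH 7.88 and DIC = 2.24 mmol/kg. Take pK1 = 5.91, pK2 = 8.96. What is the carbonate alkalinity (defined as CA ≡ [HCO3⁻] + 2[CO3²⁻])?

CA = 2.39 mmol/kg

CA = [HCO3⁻] + 2[CO3²⁻] = (α₁ + 2α₂)·DIC
At pH 7.88: [H⁺]/K1 = 10^-1.97 = 0.010715, K2/[H⁺] = 10^-1.08 = 0.083176
α₁ = 1/(1 + 0.010715 + 0.083176) = 1/1.0939 = 0.9142; α₂ = α₁·K2/[H⁺] = 0.07604
α₁ + 2α₂ = 1.0662
CA = 1.0662 × 2.24 = 2.39 mmol/kg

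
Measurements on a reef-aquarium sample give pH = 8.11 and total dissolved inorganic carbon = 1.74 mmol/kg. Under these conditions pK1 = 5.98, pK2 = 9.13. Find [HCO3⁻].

α₁ = 1 / (1 + [H⁺]/K1 + K2/[H⁺]) = 1 / (1 + 10^-2.13 + 10^-1.02)
   = 1 / (1 + 0.0074131 + 0.095499) = 1/1.1029 = 0.9067
[HCO3⁻] = α₁ × DIC = 0.9067 × 1.74 = 1.58 mmol/kg

[HCO3⁻] = 1.58 mmol/kg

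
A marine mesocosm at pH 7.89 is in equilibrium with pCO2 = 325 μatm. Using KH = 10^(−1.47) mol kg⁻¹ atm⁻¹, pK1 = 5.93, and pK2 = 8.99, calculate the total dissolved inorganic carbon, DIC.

[CO2*] = KH · pCO2 = 10^(−1.47) × 325×10^-6 = 1.101×10^-5 mol/kg
α₀ = 1/(1 + K1/[H⁺] + K1K2/[H⁺]²) = 1/(1 + 10^+1.96 + 10^+0.86) = 0.01006
DIC = [CO2*]/α₀ = 1.101×10^-5 / 0.01006 = 1.10 mmol/kg

DIC = 1.10 mmol/kg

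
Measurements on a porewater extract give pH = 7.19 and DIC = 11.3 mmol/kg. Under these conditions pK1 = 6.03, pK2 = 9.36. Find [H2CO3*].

α₀ = 1 / (1 + K1/[H⁺] + K1K2/[H⁺]²) = 1 / (1 + 10^+1.16 + 10^-1.01)
   = 1 / (1 + 14.454 + 0.097724) = 1/15.552 = 0.06430
[CO2*] = α₀ × DIC = 0.06430 × 11.3 = 0.727 mmol/kg

[CO2*] = 0.727 mmol/kg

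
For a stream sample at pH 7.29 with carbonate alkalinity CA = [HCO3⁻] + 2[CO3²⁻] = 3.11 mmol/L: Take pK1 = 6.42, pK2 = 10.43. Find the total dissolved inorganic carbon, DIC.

CA = [HCO3⁻] + 2[CO3²⁻] = (α₁ + 2α₂)·DIC
At pH 7.29: [H⁺]/K1 = 10^-0.87 = 0.13490, K2/[H⁺] = 10^-3.14 = 0.00072444
α₁ = 1/(1 + 0.13490 + 0.00072444) = 1/1.1356 = 0.8806; α₂ = α₁·K2/[H⁺] = 0.0006379
α₁ + 2α₂ = 0.8819
DIC = CA / (α₁ + 2α₂) = 3.11 / 0.8819 = 3.53 mmol/L

DIC = 3.53 mmol/L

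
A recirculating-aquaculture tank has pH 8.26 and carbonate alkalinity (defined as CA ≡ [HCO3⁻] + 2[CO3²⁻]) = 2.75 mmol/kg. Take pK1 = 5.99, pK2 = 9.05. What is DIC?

DIC = 2.42 mmol/kg

CA = [HCO3⁻] + 2[CO3²⁻] = (α₁ + 2α₂)·DIC
At pH 8.26: [H⁺]/K1 = 10^-2.27 = 0.0053703, K2/[H⁺] = 10^-0.79 = 0.16218
α₁ = 1/(1 + 0.0053703 + 0.16218) = 1/1.1676 = 0.8565; α₂ = α₁·K2/[H⁺] = 0.1389
α₁ + 2α₂ = 1.1343
DIC = CA / (α₁ + 2α₂) = 2.75 / 1.1343 = 2.42 mmol/kg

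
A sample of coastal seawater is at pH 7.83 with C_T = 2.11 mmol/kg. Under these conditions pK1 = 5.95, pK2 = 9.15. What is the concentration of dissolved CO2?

α₀ = 1 / (1 + K1/[H⁺] + K1K2/[H⁺]²) = 1 / (1 + 10^+1.88 + 10^+0.56)
   = 1 / (1 + 75.858 + 3.6308) = 1/80.489 = 0.01242
[CO2*] = α₀ × DIC = 0.01242 × 2.11 = 0.0262 mmol/kg

[CO2*] = 0.0262 mmol/kg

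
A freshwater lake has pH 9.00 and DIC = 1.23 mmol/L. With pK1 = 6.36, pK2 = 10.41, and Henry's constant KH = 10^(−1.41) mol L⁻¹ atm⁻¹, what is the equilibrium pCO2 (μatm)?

pCO2 = 69.6 μatm

α₀ = 1 / (1 + K1/[H⁺] + K1K2/[H⁺]²) = 1 / (1 + 10^+2.64 + 10^+1.23)
   = 1 / (1 + 436.52 + 16.982) = 1/454.50 = 0.002200
[CO2*] = α₀ × DIC = 0.002200 × 1.23 = 0.002706 mmol/L = 2.706 μmol/L
pCO2 = [CO2*]/KH = 2.706×10^-6 / 3.890×10^-2 = 69.6 μatm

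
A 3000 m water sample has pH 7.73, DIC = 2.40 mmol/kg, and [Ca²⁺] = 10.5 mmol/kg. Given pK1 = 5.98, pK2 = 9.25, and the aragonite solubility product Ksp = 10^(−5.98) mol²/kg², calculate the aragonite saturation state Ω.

α₂ = 1 / (1 + [H⁺]/K2 + [H⁺]²/(K1K2)) = 1 / (1 + 10^+1.52 + 10^-0.23)
   = 1 / (1 + 33.113 + 0.58884) = 1/34.702 = 0.02882
[CO3²⁻] = α₂ × DIC = 0.02882 × 2.40 = 0.06916 mmol/kg
Ksp = 10^(−5.98) = 1.047×10^-6
Ω = [Ca²⁺][CO3²⁻]/Ksp = (10.5×10^-3)(6.916×10^-5) / 1.047×10^-6 = 0.694

Ω = 0.694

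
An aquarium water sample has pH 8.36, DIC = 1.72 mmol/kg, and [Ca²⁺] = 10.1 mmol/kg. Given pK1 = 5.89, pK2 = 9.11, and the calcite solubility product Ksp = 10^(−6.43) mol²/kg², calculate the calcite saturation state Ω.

α₂ = 1 / (1 + [H⁺]/K2 + [H⁺]²/(K1K2)) = 1 / (1 + 10^+0.75 + 10^-1.72)
   = 1 / (1 + 5.6234 + 0.019055) = 1/6.6425 = 0.1505
[CO3²⁻] = α₂ × DIC = 0.1505 × 1.72 = 0.2589 mmol/kg
Ksp = 10^(−6.43) = 3.715×10^-7
Ω = [Ca²⁺][CO3²⁻]/Ksp = (10.1×10^-3)(2.589×10^-4) / 3.715×10^-7 = 7.04

Ω = 7.04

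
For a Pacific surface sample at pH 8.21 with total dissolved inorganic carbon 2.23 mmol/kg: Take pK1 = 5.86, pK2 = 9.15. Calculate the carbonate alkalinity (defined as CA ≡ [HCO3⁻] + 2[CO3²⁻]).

CA = 2.45 mmol/kg

CA = [HCO3⁻] + 2[CO3²⁻] = (α₁ + 2α₂)·DIC
At pH 8.21: [H⁺]/K1 = 10^-2.35 = 0.0044668, K2/[H⁺] = 10^-0.94 = 0.11482
α₁ = 1/(1 + 0.0044668 + 0.11482) = 1/1.1193 = 0.8934; α₂ = α₁·K2/[H⁺] = 0.1026
α₁ + 2α₂ = 1.0986
CA = 1.0986 × 2.23 = 2.45 mmol/kg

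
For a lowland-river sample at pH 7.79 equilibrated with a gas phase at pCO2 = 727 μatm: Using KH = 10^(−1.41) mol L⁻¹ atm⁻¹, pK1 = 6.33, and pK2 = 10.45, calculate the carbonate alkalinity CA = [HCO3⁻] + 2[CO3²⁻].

CA = 0.819 mmol/L

[CO2*] = KH · pCO2 = 10^(−1.41) × 727×10^-6 = 2.828×10^-5 mol/L
α₀ = 1/(1 + K1/[H⁺] + K1K2/[H⁺]²) = 1/(1 + 10^+1.46 + 10^-1.20) = 0.03344
DIC = [CO2*]/α₀ = 2.828×10^-5 / 0.03344 = 0.8458 mmol/L
CA = (α₁ + 2α₂)·DIC = (0.9644 + 2×0.002110) × 0.8458 = 0.819 mmol/L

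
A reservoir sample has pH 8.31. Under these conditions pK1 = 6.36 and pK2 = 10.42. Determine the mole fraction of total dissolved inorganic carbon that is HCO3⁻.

α₁ = 1 / (1 + [H⁺]/K1 + K2/[H⁺]) = 1 / (1 + 10^-1.95 + 10^-2.11)
   = 1 / (1 + 0.011220 + 0.0077625) = 1/1.0190 = 0.9814

α₁ = 0.981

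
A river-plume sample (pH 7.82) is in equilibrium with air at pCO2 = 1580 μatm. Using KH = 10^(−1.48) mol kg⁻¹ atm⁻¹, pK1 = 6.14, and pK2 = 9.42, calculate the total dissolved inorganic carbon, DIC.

[CO2*] = KH · pCO2 = 10^(−1.48) × 1580×10^-6 = 5.232×10^-5 mol/kg
α₀ = 1/(1 + K1/[H⁺] + K1K2/[H⁺]²) = 1/(1 + 10^+1.68 + 10^+0.08) = 0.01997
DIC = [CO2*]/α₀ = 5.232×10^-5 / 0.01997 = 2.62 mmol/kg

DIC = 2.62 mmol/kg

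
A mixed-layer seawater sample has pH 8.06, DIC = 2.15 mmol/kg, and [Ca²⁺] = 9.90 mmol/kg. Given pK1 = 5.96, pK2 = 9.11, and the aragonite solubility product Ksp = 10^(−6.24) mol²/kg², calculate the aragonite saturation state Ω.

Ω = 3.00

α₂ = 1 / (1 + [H⁺]/K2 + [H⁺]²/(K1K2)) = 1 / (1 + 10^+1.05 + 10^-1.05)
   = 1 / (1 + 11.220 + 0.089125) = 1/12.309 = 0.08124
[CO3²⁻] = α₂ × DIC = 0.08124 × 2.15 = 0.1747 mmol/kg
Ksp = 10^(−6.24) = 5.754×10^-7
Ω = [Ca²⁺][CO3²⁻]/Ksp = (9.90×10^-3)(1.747×10^-4) / 5.754×10^-7 = 3.00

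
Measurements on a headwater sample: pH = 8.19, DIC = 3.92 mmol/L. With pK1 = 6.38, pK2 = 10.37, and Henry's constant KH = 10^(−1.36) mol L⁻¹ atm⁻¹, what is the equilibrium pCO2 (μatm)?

pCO2 = 1360 μatm

α₀ = 1 / (1 + K1/[H⁺] + K1K2/[H⁺]²) = 1 / (1 + 10^+1.81 + 10^-0.37)
   = 1 / (1 + 64.565 + 0.42658) = 1/65.992 = 0.01515
[CO2*] = α₀ × DIC = 0.01515 × 3.92 = 0.05940 mmol/L
pCO2 = [CO2*]/KH = 5.940×10^-5 / 4.365×10^-2 = 1360 μatm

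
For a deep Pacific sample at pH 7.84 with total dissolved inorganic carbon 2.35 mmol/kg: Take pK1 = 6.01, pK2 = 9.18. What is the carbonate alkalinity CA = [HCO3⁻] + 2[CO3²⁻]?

CA = 2.42 mmol/kg

CA = [HCO3⁻] + 2[CO3²⁻] = (α₁ + 2α₂)·DIC
At pH 7.84: [H⁺]/K1 = 10^-1.83 = 0.014791, K2/[H⁺] = 10^-1.34 = 0.045709
α₁ = 1/(1 + 0.014791 + 0.045709) = 1/1.0605 = 0.9430; α₂ = α₁·K2/[H⁺] = 0.04310
α₁ + 2α₂ = 1.0292
CA = 1.0292 × 2.35 = 2.42 mmol/kg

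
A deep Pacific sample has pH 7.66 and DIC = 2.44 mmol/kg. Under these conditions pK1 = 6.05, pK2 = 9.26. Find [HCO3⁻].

α₁ = 1 / (1 + [H⁺]/K1 + K2/[H⁺]) = 1 / (1 + 10^-1.61 + 10^-1.60)
   = 1 / (1 + 0.024547 + 0.025119) = 1/1.0497 = 0.9527
[HCO3⁻] = α₁ × DIC = 0.9527 × 2.44 = 2.32 mmol/kg

[HCO3⁻] = 2.32 mmol/kg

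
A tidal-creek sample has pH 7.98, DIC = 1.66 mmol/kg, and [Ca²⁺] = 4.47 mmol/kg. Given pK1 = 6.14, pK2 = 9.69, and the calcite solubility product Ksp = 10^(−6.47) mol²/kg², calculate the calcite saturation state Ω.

Ω = 0.413

α₂ = 1 / (1 + [H⁺]/K2 + [H⁺]²/(K1K2)) = 1 / (1 + 10^+1.71 + 10^-0.13)
   = 1 / (1 + 51.286 + 0.74131) = 1/53.027 = 0.01886
[CO3²⁻] = α₂ × DIC = 0.01886 × 1.66 = 0.03130 mmol/kg
Ksp = 10^(−6.47) = 3.388×10^-7
Ω = [Ca²⁺][CO3²⁻]/Ksp = (4.47×10^-3)(3.130×10^-5) / 3.388×10^-7 = 0.413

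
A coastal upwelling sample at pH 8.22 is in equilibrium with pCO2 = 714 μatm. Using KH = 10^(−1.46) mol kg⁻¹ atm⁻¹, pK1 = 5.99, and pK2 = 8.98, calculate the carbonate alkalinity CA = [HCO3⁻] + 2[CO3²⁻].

CA = 5.67 mmol/kg

[CO2*] = KH · pCO2 = 10^(−1.46) × 714×10^-6 = 2.476×10^-5 mol/kg
α₀ = 1/(1 + K1/[H⁺] + K1K2/[H⁺]²) = 1/(1 + 10^+2.23 + 10^+1.47) = 0.004992
DIC = [CO2*]/α₀ = 2.476×10^-5 / 0.004992 = 4.960 mmol/kg
CA = (α₁ + 2α₂)·DIC = (0.8477 + 2×0.1473) × 4.960 = 5.67 mmol/kg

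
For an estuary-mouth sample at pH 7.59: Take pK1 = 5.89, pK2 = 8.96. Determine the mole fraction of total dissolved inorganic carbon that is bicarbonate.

α₁ = 1 / (1 + [H⁺]/K1 + K2/[H⁺]) = 1 / (1 + 10^-1.70 + 10^-1.37)
   = 1 / (1 + 0.019953 + 0.042658) = 1/1.0626 = 0.9411

α₁ = 0.941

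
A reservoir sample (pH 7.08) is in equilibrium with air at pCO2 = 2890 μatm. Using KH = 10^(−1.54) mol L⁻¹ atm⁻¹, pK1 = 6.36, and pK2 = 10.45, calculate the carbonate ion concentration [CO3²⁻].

[CO2*] = KH · pCO2 = 10^(−1.54) × 2890×10^-6 = 8.335×10^-5 mol/L
α₀ = 1/(1 + K1/[H⁺] + K1K2/[H⁺]²) = 1/(1 + 10^+0.72 + 10^-2.65) = 0.1600
DIC = [CO2*]/α₀ = 8.335×10^-5 / 0.1600 = 0.5210 mmol/L
[CO3²⁻] = α₂·DIC; α₂ = 0.0003582, so [CO3²⁻] = 0.0003582 × 0.5210 = 0.000187 mmol/L = 0.187 μmol/L

[CO3²⁻] = 0.187 μmol/L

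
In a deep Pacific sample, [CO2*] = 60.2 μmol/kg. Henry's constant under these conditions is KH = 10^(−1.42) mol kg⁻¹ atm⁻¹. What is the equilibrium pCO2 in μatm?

pCO2 = 1580 μatm

KH = 10^(−1.42) = 3.802×10^-2 mol kg⁻¹ atm⁻¹
pCO2 = [CO2*]/KH = 60.2×10^-6 / 3.802×10^-2 = 1.58×10^-3 atm = 1580 μatm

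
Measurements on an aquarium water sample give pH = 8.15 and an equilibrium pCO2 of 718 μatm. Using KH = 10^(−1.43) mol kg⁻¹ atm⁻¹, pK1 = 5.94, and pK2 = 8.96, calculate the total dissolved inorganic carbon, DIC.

[CO2*] = KH · pCO2 = 10^(−1.43) × 718×10^-6 = 2.668×10^-5 mol/kg
α₀ = 1/(1 + K1/[H⁺] + K1K2/[H⁺]²) = 1/(1 + 10^+2.21 + 10^+1.40) = 0.005311
DIC = [CO2*]/α₀ = 2.668×10^-5 / 0.005311 = 5.02 mmol/kg

DIC = 5.02 mmol/kg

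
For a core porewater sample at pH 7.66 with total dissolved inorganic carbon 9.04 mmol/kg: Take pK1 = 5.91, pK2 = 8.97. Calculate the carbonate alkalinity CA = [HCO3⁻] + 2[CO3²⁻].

CA = [HCO3⁻] + 2[CO3²⁻] = (α₁ + 2α₂)·DIC
At pH 7.66: [H⁺]/K1 = 10^-1.75 = 0.017783, K2/[H⁺] = 10^-1.31 = 0.048978
α₁ = 1/(1 + 0.017783 + 0.048978) = 1/1.0668 = 0.9374; α₂ = α₁·K2/[H⁺] = 0.04591
α₁ + 2α₂ = 1.0292
CA = 1.0292 × 9.04 = 9.30 mmol/kg

CA = 9.30 mmol/kg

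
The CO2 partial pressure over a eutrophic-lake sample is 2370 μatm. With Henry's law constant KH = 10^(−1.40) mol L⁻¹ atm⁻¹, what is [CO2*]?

KH = 10^(−1.40) = 3.981×10^-2 mol L⁻¹ atm⁻¹
[CO2*] = KH · pCO2 = 3.981×10^-2 × 2370×10^-6 atm = 9.44×10^-5 mol/L

[CO2*] = 94.4 μmol/L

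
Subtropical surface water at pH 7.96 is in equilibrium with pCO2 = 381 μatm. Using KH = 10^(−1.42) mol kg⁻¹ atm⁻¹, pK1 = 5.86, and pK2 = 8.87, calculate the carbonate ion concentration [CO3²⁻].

[CO3²⁻] = 0.224 mmol/kg

[CO2*] = KH · pCO2 = 10^(−1.42) × 381×10^-6 = 1.449×10^-5 mol/kg
α₀ = 1/(1 + K1/[H⁺] + K1K2/[H⁺]²) = 1/(1 + 10^+2.10 + 10^+1.19) = 0.007023
DIC = [CO2*]/α₀ = 1.449×10^-5 / 0.007023 = 2.062 mmol/kg
[CO3²⁻] = α₂·DIC; α₂ = 0.1088, so [CO3²⁻] = 0.1088 × 2.062 = 0.224 mmol/kg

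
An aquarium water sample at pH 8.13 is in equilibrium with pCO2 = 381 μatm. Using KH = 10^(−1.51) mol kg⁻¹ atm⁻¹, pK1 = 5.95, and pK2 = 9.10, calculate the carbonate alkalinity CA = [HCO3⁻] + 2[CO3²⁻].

[CO2*] = KH · pCO2 = 10^(−1.51) × 381×10^-6 = 1.177×10^-5 mol/kg
α₀ = 1/(1 + K1/[H⁺] + K1K2/[H⁺]²) = 1/(1 + 10^+2.18 + 10^+1.21) = 0.005932
DIC = [CO2*]/α₀ = 1.177×10^-5 / 0.005932 = 1.985 mmol/kg
CA = (α₁ + 2α₂)·DIC = (0.8979 + 2×0.09621) × 1.985 = 2.16 mmol/kg

CA = 2.16 mmol/kg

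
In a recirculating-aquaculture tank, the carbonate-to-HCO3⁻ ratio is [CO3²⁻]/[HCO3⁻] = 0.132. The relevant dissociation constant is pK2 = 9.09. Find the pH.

From K2 = [H⁺][CO3²⁻]/[HCO3⁻]:  pH = pK2 + log₁₀([CO3²⁻]/[HCO3⁻])
log₁₀(0.132) = -0.879
pH = 9.09 + (-0.879) = 8.21

pH = 8.21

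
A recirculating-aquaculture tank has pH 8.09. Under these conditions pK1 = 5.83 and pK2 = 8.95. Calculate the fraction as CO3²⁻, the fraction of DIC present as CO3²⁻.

α₂ = 1 / (1 + [H⁺]/K2 + [H⁺]²/(K1K2)) = 1 / (1 + 10^+0.86 + 10^-1.40)
   = 1 / (1 + 7.2444 + 0.039811) = 1/8.2842 = 0.1207

α₂ = 0.121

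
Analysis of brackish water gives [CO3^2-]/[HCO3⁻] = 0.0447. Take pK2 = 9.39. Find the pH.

From K2 = [H⁺][CO3^2-]/[HCO3⁻]:  pH = pK2 + log₁₀([CO3^2-]/[HCO3⁻])
log₁₀(0.0447) = -1.350
pH = 9.39 + (-1.350) = 8.04

pH = 8.04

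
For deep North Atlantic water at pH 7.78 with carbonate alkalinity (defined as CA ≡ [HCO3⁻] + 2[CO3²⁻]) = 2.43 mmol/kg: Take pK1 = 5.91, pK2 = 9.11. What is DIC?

DIC = 2.36 mmol/kg

CA = [HCO3⁻] + 2[CO3²⁻] = (α₁ + 2α₂)·DIC
At pH 7.78: [H⁺]/K1 = 10^-1.87 = 0.013490, K2/[H⁺] = 10^-1.33 = 0.046774
α₁ = 1/(1 + 0.013490 + 0.046774) = 1/1.0603 = 0.9432; α₂ = α₁·K2/[H⁺] = 0.04412
α₁ + 2α₂ = 1.0314
DIC = CA / (α₁ + 2α₂) = 2.43 / 1.0314 = 2.36 mmol/kg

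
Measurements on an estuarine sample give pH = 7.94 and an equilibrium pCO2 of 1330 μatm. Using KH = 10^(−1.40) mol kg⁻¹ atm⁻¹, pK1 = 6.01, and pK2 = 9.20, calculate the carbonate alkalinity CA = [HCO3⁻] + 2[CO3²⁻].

CA = 5.00 mmol/kg

[CO2*] = KH · pCO2 = 10^(−1.40) × 1330×10^-6 = 5.295×10^-5 mol/kg
α₀ = 1/(1 + K1/[H⁺] + K1K2/[H⁺]²) = 1/(1 + 10^+1.93 + 10^+0.67) = 0.01101
DIC = [CO2*]/α₀ = 5.295×10^-5 / 0.01101 = 4.807 mmol/kg
CA = (α₁ + 2α₂)·DIC = (0.9375 + 2×0.05152) × 4.807 = 5.00 mmol/kg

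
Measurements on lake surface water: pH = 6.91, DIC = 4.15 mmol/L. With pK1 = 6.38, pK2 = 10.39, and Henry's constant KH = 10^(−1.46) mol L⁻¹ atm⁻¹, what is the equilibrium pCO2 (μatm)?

pCO2 = 2.73×10^4 μatm

α₀ = 1 / (1 + K1/[H⁺] + K1K2/[H⁺]²) = 1 / (1 + 10^+0.53 + 10^-2.95)
   = 1 / (1 + 3.3884 + 0.0011220) = 1/4.3896 = 0.2278
[CO2*] = α₀ × DIC = 0.2278 × 4.15 = 0.9454 mmol/L
pCO2 = [CO2*]/KH = 9.454×10^-4 / 3.467×10^-2 = 2.73×10^4 μatm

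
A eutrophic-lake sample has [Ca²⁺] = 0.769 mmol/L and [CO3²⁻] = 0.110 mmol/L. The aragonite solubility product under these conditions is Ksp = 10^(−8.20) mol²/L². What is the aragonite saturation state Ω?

Ω = 13.4

Ksp = 10^(−8.20) = 6.310×10^-9
Ω = [Ca²⁺][CO3²⁻]/Ksp = (0.769×10^-3)(0.110×10^-3) / 6.310×10^-9 = 13.4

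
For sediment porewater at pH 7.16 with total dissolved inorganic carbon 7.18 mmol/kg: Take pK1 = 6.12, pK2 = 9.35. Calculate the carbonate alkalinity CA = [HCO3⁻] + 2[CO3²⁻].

CA = [HCO3⁻] + 2[CO3²⁻] = (α₁ + 2α₂)·DIC
At pH 7.16: [H⁺]/K1 = 10^-1.04 = 0.091201, K2/[H⁺] = 10^-2.19 = 0.0064565
α₁ = 1/(1 + 0.091201 + 0.0064565) = 1/1.0977 = 0.9110; α₂ = α₁·K2/[H⁺] = 0.005882
α₁ + 2α₂ = 0.9228
CA = 0.9228 × 7.18 = 6.63 mmol/kg

CA = 6.63 mmol/kg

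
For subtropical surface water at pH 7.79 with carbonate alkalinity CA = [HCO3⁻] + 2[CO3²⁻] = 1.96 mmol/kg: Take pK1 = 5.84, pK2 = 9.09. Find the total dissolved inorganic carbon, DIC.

DIC = 1.89 mmol/kg

CA = [HCO3⁻] + 2[CO3²⁻] = (α₁ + 2α₂)·DIC
At pH 7.79: [H⁺]/K1 = 10^-1.95 = 0.011220, K2/[H⁺] = 10^-1.30 = 0.050119
α₁ = 1/(1 + 0.011220 + 0.050119) = 1/1.0613 = 0.9422; α₂ = α₁·K2/[H⁺] = 0.04722
α₁ + 2α₂ = 1.0367
DIC = CA / (α₁ + 2α₂) = 1.96 / 1.0367 = 1.89 mmol/kg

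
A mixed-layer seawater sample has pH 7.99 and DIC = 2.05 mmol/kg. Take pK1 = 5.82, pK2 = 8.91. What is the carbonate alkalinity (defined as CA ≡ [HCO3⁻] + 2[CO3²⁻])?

CA = [HCO3⁻] + 2[CO3²⁻] = (α₁ + 2α₂)·DIC
At pH 7.99: [H⁺]/K1 = 10^-2.17 = 0.0067608, K2/[H⁺] = 10^-0.92 = 0.12023
α₁ = 1/(1 + 0.0067608 + 0.12023) = 1/1.1270 = 0.8873; α₂ = α₁·K2/[H⁺] = 0.1067
α₁ + 2α₂ = 1.1007
CA = 1.1007 × 2.05 = 2.26 mmol/kg

CA = 2.26 mmol/kg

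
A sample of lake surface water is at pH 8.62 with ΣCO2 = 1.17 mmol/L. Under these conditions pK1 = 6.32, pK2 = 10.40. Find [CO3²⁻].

α₂ = 1 / (1 + [H⁺]/K2 + [H⁺]²/(K1K2)) = 1 / (1 + 10^+1.78 + 10^-0.52)
   = 1 / (1 + 60.256 + 0.30200) = 1/61.558 = 0.01624
[CO3²⁻] = α₂ × DIC = 0.01624 × 1.17 = 0.0190 mmol/L = 19.0 μmol/L

[CO3²⁻] = 19.0 μmol/L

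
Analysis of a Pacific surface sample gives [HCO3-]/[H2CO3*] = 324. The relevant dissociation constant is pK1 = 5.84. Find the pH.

pH = 8.35

From K1 = [H⁺][HCO3-]/[H2CO3*]:  pH = pK1 + log₁₀([HCO3-]/[H2CO3*])
log₁₀(324) = +2.511
pH = 5.84 + (+2.511) = 8.35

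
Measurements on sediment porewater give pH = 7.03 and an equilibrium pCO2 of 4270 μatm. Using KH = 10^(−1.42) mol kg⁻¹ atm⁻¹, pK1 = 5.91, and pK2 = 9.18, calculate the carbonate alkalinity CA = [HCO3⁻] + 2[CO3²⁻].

CA = 2.17 mmol/kg

[CO2*] = KH · pCO2 = 10^(−1.42) × 4270×10^-6 = 1.623×10^-4 mol/kg
α₀ = 1/(1 + K1/[H⁺] + K1K2/[H⁺]²) = 1/(1 + 10^+1.12 + 10^-1.03) = 0.07005
DIC = [CO2*]/α₀ = 1.623×10^-4 / 0.07005 = 2.318 mmol/kg
CA = (α₁ + 2α₂)·DIC = (0.9234 + 2×0.006537) × 2.318 = 2.17 mmol/kg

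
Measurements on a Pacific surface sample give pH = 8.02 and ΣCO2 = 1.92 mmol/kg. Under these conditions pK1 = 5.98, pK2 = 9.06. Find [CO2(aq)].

α₀ = 1 / (1 + K1/[H⁺] + K1K2/[H⁺]²) = 1 / (1 + 10^+2.04 + 10^+1.00)
   = 1 / (1 + 109.65 + 10.000) = 1/120.65 = 0.008289
[CO2*] = α₀ × DIC = 0.008289 × 1.92 = 0.0159 mmol/kg = 15.9 μmol/kg

[CO2*] = 15.9 μmol/kg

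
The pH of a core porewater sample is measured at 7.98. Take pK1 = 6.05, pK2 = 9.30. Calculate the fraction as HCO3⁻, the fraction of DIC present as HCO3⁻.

α₁ = 1 / (1 + [H⁺]/K1 + K2/[H⁺]) = 1 / (1 + 10^-1.93 + 10^-1.32)
   = 1 / (1 + 0.011749 + 0.047863) = 1/1.0596 = 0.9437

α₁ = 0.944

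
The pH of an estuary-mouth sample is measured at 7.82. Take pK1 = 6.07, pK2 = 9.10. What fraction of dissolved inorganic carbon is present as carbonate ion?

α₂ = 0.0490

α₂ = 1 / (1 + [H⁺]/K2 + [H⁺]²/(K1K2)) = 1 / (1 + 10^+1.28 + 10^-0.47)
   = 1 / (1 + 19.055 + 0.33884) = 1/20.393 = 0.04904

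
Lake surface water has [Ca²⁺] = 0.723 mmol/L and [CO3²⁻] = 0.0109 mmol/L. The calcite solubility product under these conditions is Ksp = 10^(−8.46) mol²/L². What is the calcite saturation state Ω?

Ksp = 10^(−8.46) = 3.467×10^-9
Ω = [Ca²⁺][CO3²⁻]/Ksp = (0.723×10^-3)(0.0109×10^-3) / 3.467×10^-9 = 2.27

Ω = 2.27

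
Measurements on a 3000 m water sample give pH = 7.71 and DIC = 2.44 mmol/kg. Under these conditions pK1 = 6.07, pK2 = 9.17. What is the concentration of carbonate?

[CO3²⁻] = 0.0800 mmol/kg

α₂ = 1 / (1 + [H⁺]/K2 + [H⁺]²/(K1K2)) = 1 / (1 + 10^+1.46 + 10^-0.18)
   = 1 / (1 + 28.840 + 0.66069) = 1/30.501 = 0.03279
[CO3²⁻] = α₂ × DIC = 0.03279 × 2.44 = 0.0800 mmol/kg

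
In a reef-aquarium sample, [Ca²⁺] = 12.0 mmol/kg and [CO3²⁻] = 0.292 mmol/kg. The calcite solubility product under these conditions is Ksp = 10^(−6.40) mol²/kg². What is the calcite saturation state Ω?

Ksp = 10^(−6.40) = 3.981×10^-7
Ω = [Ca²⁺][CO3²⁻]/Ksp = (12.0×10^-3)(0.292×10^-3) / 3.981×10^-7 = 8.80

Ω = 8.80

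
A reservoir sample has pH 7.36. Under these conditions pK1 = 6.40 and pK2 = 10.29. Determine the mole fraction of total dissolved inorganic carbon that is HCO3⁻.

α₁ = 1 / (1 + [H⁺]/K1 + K2/[H⁺]) = 1 / (1 + 10^-0.96 + 10^-2.93)
   = 1 / (1 + 0.10965 + 0.0011749) = 1/1.1108 = 0.9002

α₁ = 0.900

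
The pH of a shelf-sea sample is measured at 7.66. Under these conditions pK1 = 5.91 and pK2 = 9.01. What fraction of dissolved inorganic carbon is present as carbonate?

α₂ = 0.0420

α₂ = 1 / (1 + [H⁺]/K2 + [H⁺]²/(K1K2)) = 1 / (1 + 10^+1.35 + 10^-0.40)
   = 1 / (1 + 22.387 + 0.39811) = 1/23.785 = 0.04204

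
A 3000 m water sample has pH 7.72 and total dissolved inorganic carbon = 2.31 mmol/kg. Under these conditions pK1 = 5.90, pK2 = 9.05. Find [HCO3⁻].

α₁ = 1 / (1 + [H⁺]/K1 + K2/[H⁺]) = 1 / (1 + 10^-1.82 + 10^-1.33)
   = 1 / (1 + 0.015136 + 0.046774) = 1/1.0619 = 0.9417
[HCO3⁻] = α₁ × DIC = 0.9417 × 2.31 = 2.18 mmol/kg

[HCO3⁻] = 2.18 mmol/kg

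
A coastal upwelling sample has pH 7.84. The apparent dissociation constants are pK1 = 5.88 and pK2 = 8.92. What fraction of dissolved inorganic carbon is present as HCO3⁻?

α₁ = 0.914

α₁ = 1 / (1 + [H⁺]/K1 + K2/[H⁺]) = 1 / (1 + 10^-1.96 + 10^-1.08)
   = 1 / (1 + 0.010965 + 0.083176) = 1/1.0941 = 0.9140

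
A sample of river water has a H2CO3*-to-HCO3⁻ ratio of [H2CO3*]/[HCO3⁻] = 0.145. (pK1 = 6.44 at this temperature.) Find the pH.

pH = 7.28

From K1 = [H⁺][HCO3⁻]/[H2CO3*]:  pH = pK1 − log₁₀([H2CO3*]/[HCO3⁻])
log₁₀(0.145) = -0.839
pH = 6.44 − (-0.839) = 7.28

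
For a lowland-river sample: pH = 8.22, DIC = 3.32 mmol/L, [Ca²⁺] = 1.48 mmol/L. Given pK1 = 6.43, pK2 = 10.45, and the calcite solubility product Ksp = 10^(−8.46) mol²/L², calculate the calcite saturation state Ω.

Ω = 8.16

α₂ = 1 / (1 + [H⁺]/K2 + [H⁺]²/(K1K2)) = 1 / (1 + 10^+2.23 + 10^+0.44)
   = 1 / (1 + 169.82 + 2.7542) = 1/173.58 = 0.005761
[CO3²⁻] = α₂ × DIC = 0.005761 × 3.32 = 0.01913 mmol/L = 19.13 μmol/L
Ksp = 10^(−8.46) = 3.467×10^-9
Ω = [Ca²⁺][CO3²⁻]/Ksp = (1.48×10^-3)(1.913×10^-5) / 3.467×10^-9 = 8.16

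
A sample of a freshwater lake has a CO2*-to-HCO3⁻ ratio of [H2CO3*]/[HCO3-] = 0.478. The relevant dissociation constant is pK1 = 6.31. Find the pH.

pH = 6.63

From K1 = [H⁺][HCO3-]/[H2CO3*]:  pH = pK1 − log₁₀([H2CO3*]/[HCO3-])
log₁₀(0.478) = -0.321
pH = 6.31 − (-0.321) = 6.63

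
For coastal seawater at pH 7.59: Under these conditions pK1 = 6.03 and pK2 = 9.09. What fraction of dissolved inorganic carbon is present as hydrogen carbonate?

α₁ = 1 / (1 + [H⁺]/K1 + K2/[H⁺]) = 1 / (1 + 10^-1.56 + 10^-1.50)
   = 1 / (1 + 0.027542 + 0.031623) = 1/1.0592 = 0.9441

α₁ = 0.944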